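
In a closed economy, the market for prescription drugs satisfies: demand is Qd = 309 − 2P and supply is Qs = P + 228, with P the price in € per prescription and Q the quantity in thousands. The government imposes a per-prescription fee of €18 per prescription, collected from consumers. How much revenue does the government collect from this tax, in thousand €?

Before the tax: set 309 − 2P = P + 228 → P* = €27, Q* = 255.
With the tax collected from consumers, demand (in seller-price terms) shifts: Qd = 309 − 2(P + 18).
Solving gives Q = 243 with consumers paying €33 and suppliers receiving €15 (the €18 wedge).
Revenue = t · Q = 18 · 243 = €4374.

Tax revenue = €4374 thousand.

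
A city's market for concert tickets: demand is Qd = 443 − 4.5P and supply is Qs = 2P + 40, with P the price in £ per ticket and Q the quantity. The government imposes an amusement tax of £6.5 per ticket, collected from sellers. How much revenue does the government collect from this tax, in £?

Before the tax: set 443 − 4.5P = 2P + 40 → P* = £62, Q* = 164.
With the tax collected from sellers, supply shifts: Qs = 2(P − 6.5) + 40.
Solving gives Q = 155 with consumers paying £64 and sellers receiving £57.5 (the £6.5 wedge).
Revenue = t · Q = 6.5 · 155 = £1007.5.

Tax revenue = £1007.5.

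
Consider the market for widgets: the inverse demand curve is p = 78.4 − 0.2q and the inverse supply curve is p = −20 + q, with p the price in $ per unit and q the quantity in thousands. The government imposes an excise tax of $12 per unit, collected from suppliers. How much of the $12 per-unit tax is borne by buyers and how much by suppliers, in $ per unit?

Buyers bear $2 per unit; suppliers bear $10 per unit.

Inverting to q(p) form: qd = 392 − 5p; qs = p + 20.
Without the tax, 392 − 5p = p + 20 gives 6p = 372, so p* = $62 and q* = 82.
With the tax collected from suppliers, supply shifts: qs = (p − 12) + 20.
New equilibrium: buyers pay $64, suppliers receive $52, q = 72. (Wedge: pb − ps = 12.)
Burden on buyers: $2; on suppliers: $10. (They sum to $12.)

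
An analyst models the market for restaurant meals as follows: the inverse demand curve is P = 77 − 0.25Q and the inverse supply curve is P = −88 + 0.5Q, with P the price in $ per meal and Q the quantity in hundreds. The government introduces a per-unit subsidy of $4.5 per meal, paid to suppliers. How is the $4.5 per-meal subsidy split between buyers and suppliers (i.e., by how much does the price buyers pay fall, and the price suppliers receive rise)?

Buyers gain $1.5 per meal; suppliers gain $3 per meal.

Rewrite in direct form: Qd = 308 − 4P and Qs = 2P + 176.
Before the subsidy: set 308 − 4P = 2P + 176 → P* = $22, Q* = 220.
With a per-unit subsidy paid to suppliers, each receives P + 4.5 per unit sold, so supply becomes Qs = 2(P + 4.5) + 176.
Solving gives Q = 226 with buyers paying $20.5 and suppliers receiving $25 (the $4.5 wedge).
Gain to buyers: $1.5; to suppliers: $3. (They sum to $4.5.)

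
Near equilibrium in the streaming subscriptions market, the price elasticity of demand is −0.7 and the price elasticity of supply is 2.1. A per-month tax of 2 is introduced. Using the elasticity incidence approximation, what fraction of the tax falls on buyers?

Buyers' share ≈ 0.75.

Incidence ratio: buyers' share ≈ εs / (εs + |εd|) = 2.1 / (2.1 + 0.7) = 0.75.
Supply is the more elastic side, so buyers bear the larger share.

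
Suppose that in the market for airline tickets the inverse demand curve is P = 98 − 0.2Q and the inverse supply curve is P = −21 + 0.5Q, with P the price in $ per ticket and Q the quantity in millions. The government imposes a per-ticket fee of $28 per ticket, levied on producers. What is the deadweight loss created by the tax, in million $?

Deadweight loss = $560 million.

Rewrite in direct form: Qd = 490 − 5P and Qs = 2P + 42.
Before the tax: set 490 − 5P = 2P + 42 → P* = $64, Q* = 170.
With the tax collected from producers, supply shifts: Qs = 2(P − 28) + 42.
Solving gives Q = 130 with consumers paying $72 and producers receiving $44 (the $28 wedge).
Quantity falls by |ΔQ| = |170 − 130| = 40.
DWL = ½ · t · |ΔQ| = ½ · 28 · 40 = $560.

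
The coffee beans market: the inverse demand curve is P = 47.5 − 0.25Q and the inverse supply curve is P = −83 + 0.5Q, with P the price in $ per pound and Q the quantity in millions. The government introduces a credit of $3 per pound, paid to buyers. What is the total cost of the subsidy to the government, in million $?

Government outlay = $534 million.

Inverting to Q(P) form: Qd = 190 − 4P; Qs = 2P + 166.
Without the subsidy, 190 − 4P = 2P + 166 gives 6P = 24, so P* = $4 and Q* = 174.
With a per-unit subsidy paid to buyers, each effectively pays P − 3, so demand becomes Qd = 190 − 4(P − 3).
New equilibrium: buyers pay $3, sellers receive $6, Q = 178. (Wedge: Pb − Ps = −3.)
Outlay = t · Q = 3 · 178 = $534.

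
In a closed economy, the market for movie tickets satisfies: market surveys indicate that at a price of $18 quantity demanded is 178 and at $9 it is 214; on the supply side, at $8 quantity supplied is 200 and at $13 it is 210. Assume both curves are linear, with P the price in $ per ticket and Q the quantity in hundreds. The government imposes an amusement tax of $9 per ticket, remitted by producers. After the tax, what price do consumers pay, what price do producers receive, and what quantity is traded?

Demand slope: (214 − 178)/(9 − 18) = -4, so Qd = 250 − 4P.
Supply slope: (210 − 200)/(13 − 8) = 2, so Qs = 2P + 184.
Without the tax, 250 − 4P = 2P + 184 gives 6P = 66, so P* = $11 and Q* = 206.
With the tax collected from producers, supply shifts: Qs = 2(P − 9) + 184.
New equilibrium: consumers pay $14, producers receive $5, Q = 194. (Wedge: Pb − Ps = 9.)
The less price-elastic side of the market bears the larger share of a per-unit tax.

Consumers pay $14; producers receive $5; quantity = 194.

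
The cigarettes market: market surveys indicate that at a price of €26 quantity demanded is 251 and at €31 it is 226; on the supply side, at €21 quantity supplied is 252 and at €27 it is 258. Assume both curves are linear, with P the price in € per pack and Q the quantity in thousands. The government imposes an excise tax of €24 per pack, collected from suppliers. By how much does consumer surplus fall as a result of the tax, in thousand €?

Consumer surplus falls by €984 thousand.

Demand slope: (226 − 251)/(31 − 26) = -5, so Qd = 381 − 5P.
Supply slope: (258 − 252)/(27 − 21) = 1, so Qs = P + 231.
Without the tax, 381 − 5P = P + 231 gives 6P = 150, so P* = €25 and Q* = 256.
With the tax collected from suppliers, supply shifts: Qs = (P − 24) + 231.
New equilibrium: buyers pay €29, suppliers receive €5, Q = 236. (Wedge: Pb − Ps = 24.)
ΔCS is the trapezoid between Q = 236 and Q = 256 of height €4: ½ · (256 + 236) · 4 = €984.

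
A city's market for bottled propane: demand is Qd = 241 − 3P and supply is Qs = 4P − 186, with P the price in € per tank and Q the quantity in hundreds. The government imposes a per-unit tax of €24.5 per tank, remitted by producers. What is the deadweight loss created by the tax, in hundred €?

Deadweight loss = €514.5 hundred.

Without the tax, 241 − 3P = 4P − 186 gives 7P = 427, so P* = €61 and Q* = 58.
With the tax collected from producers, supply shifts: Qs = 4(P − 24.5) − 186.
Solving gives Q = 16 with consumers paying €75 and producers receiving €50.5 (the €24.5 wedge).
Quantity falls by |ΔQ| = |58 − 16| = 42.
DWL = ½ · t · |ΔQ| = ½ · 24.5 · 42 = €514.5.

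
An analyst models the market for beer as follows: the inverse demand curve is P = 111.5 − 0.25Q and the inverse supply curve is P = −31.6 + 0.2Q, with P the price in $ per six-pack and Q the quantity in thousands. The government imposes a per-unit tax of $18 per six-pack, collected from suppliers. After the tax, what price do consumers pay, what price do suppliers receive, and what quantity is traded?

Consumers pay $42; suppliers receive $24; quantity = 278.

Rewrite in direct form: Qd = 446 − 4P and Qs = 5P + 158.
Without the tax, 446 − 4P = 5P + 158 gives 9P = 288, so P* = $32 and Q* = 318.
With the tax collected from suppliers, supply shifts: Qs = 5(P − 18) + 158.
New equilibrium: consumers pay $42, suppliers receive $24, Q = 278. (Wedge: Pb − Ps = 18.)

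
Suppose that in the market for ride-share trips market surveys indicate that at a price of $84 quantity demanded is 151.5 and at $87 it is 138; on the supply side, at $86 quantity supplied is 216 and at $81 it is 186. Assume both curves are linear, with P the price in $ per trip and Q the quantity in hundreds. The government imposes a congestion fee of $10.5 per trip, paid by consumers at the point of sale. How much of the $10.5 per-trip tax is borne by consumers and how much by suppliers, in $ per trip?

Consumers bear $6 per trip; suppliers bear $4.5 per trip.

Demand slope: (138 − 151.5)/(87 − 84) = -4.5, so Qd = 529.5 − 4.5P.
Supply slope: (186 − 216)/(81 − 86) = 6, so Qs = 6P − 300.
Without the tax, 529.5 − 4.5P = 6P − 300 gives 10.5P = 829.5, so P* = $79 and Q* = 174.
With the tax collected from consumers, demand (in seller-price terms) shifts: Qd = 529.5 − 4.5(P + 10.5).
Solving gives Q = 147 with consumers paying $85 and suppliers receiving $74.5 (the $10.5 wedge).
Burden on consumers: $6; on suppliers: $4.5. (They sum to $10.5.)
The less price-elastic side of the market bears the larger share of a per-unit tax.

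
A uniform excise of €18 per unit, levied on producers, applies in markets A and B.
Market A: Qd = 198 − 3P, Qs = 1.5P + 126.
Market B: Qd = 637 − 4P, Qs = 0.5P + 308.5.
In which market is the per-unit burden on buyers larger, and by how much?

Market A: pre-tax P* = €16, Q* = 150; post-tax Q = 132; per-unit burden on buyers = €6.
Market B: pre-tax P* = €73, Q* = 345; post-tax Q = 337; per-unit burden on buyers = €2.
Difference: €6 vs €2 → market A is larger by €4.

Market A, by €4.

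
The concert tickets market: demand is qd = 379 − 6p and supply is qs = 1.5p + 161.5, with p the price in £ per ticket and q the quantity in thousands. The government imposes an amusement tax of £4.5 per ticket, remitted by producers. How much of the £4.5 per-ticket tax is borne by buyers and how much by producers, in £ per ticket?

Buyers bear £0.9 per ticket; producers bear £3.6 per ticket.

Without the tax, 379 − 6p = 1.5p + 161.5 gives 7.5p = 217.5, so p* = £29 and q* = 205.
With the tax collected from producers, supply shifts: qs = 1.5(p − 4.5) + 161.5.
Solving gives q = 199.6 with buyers paying £29.9 and producers receiving £25.4 (the £4.5 wedge).
Burden on buyers: £0.9; on producers: £3.6. (They sum to £4.5.)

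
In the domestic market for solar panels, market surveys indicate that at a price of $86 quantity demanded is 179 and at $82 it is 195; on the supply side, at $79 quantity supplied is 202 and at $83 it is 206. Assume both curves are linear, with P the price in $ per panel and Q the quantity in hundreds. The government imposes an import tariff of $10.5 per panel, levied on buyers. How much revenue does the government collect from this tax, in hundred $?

Demand slope: (195 − 179)/(82 − 86) = -4, so Qd = 523 − 4P.
Supply slope: (206 − 202)/(83 − 79) = 1, so Qs = P + 123.
Before the tax: set 523 − 4P = P + 123 → P* = $80, Q* = 203.
With the tax collected from buyers, demand (in seller-price terms) shifts: Qd = 523 − 4(P + 10.5).
New equilibrium: buyers pay $82.1, producers receive $71.6, Q = 194.6. (Wedge: Pb − Ps = 10.5.)
Revenue = t · Q = 10.5 · 194.6 = $2043.3.

Tax revenue = $2043.3 hundred.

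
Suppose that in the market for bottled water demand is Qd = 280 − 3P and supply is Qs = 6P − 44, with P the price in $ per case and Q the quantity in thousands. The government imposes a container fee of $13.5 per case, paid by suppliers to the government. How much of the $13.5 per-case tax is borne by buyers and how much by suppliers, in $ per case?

Buyers bear $9 per case; suppliers bear $4.5 per case.

Without the tax, 280 − 3P = 6P − 44 gives 9P = 324, so P* = $36 and Q* = 172.
With the tax collected from suppliers, supply shifts: Qs = 6(P − 13.5) − 44.
Solving gives Q = 145 with buyers paying $45 and suppliers receiving $31.5 (the $13.5 wedge).
Burden on buyers: $9; on suppliers: $4.5. (They sum to $13.5.)
The less price-elastic side of the market bears the larger share of a per-unit tax.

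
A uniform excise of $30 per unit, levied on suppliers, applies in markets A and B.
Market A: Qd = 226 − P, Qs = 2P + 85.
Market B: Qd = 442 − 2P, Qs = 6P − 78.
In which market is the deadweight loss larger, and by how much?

Market A: pre-tax P* = $47, Q* = 179; post-tax Q = 159; deadweight loss = $300.
Market B: pre-tax P* = $65, Q* = 312; post-tax Q = 267; deadweight loss = $675.
Difference: $300 vs $675 → market B is larger by $375.

Market B, by $375.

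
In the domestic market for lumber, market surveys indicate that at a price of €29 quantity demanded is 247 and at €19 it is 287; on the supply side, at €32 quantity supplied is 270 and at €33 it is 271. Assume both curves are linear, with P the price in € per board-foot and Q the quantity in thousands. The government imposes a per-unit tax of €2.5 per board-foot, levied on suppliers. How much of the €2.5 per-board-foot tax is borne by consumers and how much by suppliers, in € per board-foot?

Consumers bear €0.5 per board-foot; suppliers bear €2 per board-foot.

Demand slope: (287 − 247)/(19 − 29) = -4, so Qd = 363 − 4P.
Supply slope: (271 − 270)/(33 − 32) = 1, so Qs = P + 238.
Without the tax, 363 − 4P = P + 238 gives 5P = 125, so P* = €25 and Q* = 263.
With the tax collected from suppliers, supply shifts: Qs = (P − 2.5) + 238.
New equilibrium: consumers pay €25.5, suppliers receive €23, Q = 261. (Wedge: Pb − Ps = 2.5.)
Burden on consumers: €0.5; on suppliers: €2. (They sum to €2.5.)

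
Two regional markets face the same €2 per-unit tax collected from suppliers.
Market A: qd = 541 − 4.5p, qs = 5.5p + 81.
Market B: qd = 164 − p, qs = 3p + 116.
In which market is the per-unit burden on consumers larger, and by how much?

Market B, by €0.4.

Market A: pre-tax p* = €46, q* = 334; post-tax q = 329.05; per-unit burden on consumers = €1.1.
Market B: pre-tax p* = €12, q* = 152; post-tax q = 150.5; per-unit burden on consumers = €1.5.
Difference: €1.1 vs €1.5 → market B is larger by €0.4.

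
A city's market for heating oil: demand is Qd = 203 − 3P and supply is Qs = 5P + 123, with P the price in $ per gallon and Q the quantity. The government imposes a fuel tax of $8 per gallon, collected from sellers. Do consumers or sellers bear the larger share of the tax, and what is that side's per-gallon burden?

Consumers bear the larger share: $5 per gallon.

Before the tax: set 203 − 3P = 5P + 123 → P* = $10, Q* = 173.
With the tax collected from sellers, supply shifts: Qs = 5(P − 8) + 123.
New equilibrium: consumers pay $15, sellers receive $7, Q = 158. (Wedge: Pb − Ps = 8.)
Per-gallon burden: consumers $5, sellers $3.
Consumers take the larger share because demand is less price-elastic here (demand slope 3 vs supply slope 5).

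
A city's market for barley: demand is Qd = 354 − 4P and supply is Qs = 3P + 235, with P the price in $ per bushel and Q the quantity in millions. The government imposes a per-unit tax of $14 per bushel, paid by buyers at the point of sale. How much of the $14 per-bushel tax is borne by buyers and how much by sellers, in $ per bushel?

Buyers bear $6 per bushel; sellers bear $8 per bushel.

Before the tax: set 354 − 4P = 3P + 235 → P* = $17, Q* = 286.
With the tax collected from buyers, demand (in seller-price terms) shifts: Qd = 354 − 4(P + 14).
Solving gives Q = 262 with buyers paying $23 and sellers receiving $9 (the $14 wedge).
Burden on buyers: $6; on sellers: $8. (They sum to $14.)
The less price-elastic side of the market bears the larger share of a per-unit tax.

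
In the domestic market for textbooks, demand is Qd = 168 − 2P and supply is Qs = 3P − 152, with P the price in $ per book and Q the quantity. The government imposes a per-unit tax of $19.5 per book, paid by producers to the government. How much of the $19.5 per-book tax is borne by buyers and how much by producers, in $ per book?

Buyers bear $11.7 per book; producers bear $7.8 per book.

Without the tax, 168 − 2P = 3P − 152 gives 5P = 320, so P* = $64 and Q* = 40.
With the tax collected from producers, supply shifts: Qs = 3(P − 19.5) − 152.
New equilibrium: buyers pay $75.7, producers receive $56.2, Q = 16.6. (Wedge: Pb − Ps = 19.5.)
Burden on buyers: $11.7; on producers: $7.8. (They sum to $19.5.)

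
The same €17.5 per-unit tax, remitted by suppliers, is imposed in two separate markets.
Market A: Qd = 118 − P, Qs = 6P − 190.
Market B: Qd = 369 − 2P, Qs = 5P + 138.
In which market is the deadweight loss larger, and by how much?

Market B, by €87.5.

Market A: pre-tax P* = €44, Q* = 74; post-tax Q = 59; deadweight loss = €131.25.
Market B: pre-tax P* = €33, Q* = 303; post-tax Q = 278; deadweight loss = €218.75.
Difference: €131.25 vs €218.75 → market B is larger by €87.5.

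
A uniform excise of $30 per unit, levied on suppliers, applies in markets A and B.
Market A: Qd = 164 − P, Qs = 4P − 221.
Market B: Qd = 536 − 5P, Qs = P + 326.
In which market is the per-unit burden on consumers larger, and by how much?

Market A, by $19.

Market A: pre-tax P* = $77, Q* = 87; post-tax Q = 63; per-unit burden on consumers = $24.
Market B: pre-tax P* = $35, Q* = 361; post-tax Q = 336; per-unit burden on consumers = $5.
Difference: $24 vs $5 → market A is larger by $19.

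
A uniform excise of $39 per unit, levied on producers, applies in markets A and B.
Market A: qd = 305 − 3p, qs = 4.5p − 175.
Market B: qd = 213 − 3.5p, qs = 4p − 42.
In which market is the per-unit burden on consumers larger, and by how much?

Market A, by $2.6.

Market A: pre-tax p* = $64, q* = 113; post-tax q = 42.8; per-unit burden on consumers = $23.4.
Market B: pre-tax p* = $34, q* = 94; post-tax q = 21.2; per-unit burden on consumers = $20.8.
Difference: $23.4 vs $20.8 → market A is larger by $2.6.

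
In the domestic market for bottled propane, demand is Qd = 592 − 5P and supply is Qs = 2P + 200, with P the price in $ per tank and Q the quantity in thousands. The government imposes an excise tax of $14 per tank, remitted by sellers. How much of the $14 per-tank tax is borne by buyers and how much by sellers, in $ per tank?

Without the tax, 592 − 5P = 2P + 200 gives 7P = 392, so P* = $56 and Q* = 312.
With the tax collected from sellers, supply shifts: Qs = 2(P − 14) + 200.
New equilibrium: buyers pay $60, sellers receive $46, Q = 292. (Wedge: Pb − Ps = 14.)
Burden on buyers: $4; on sellers: $10. (They sum to $14.)
The less price-elastic side of the market bears the larger share of a per-unit tax.

Buyers bear $4 per tank; sellers bear $10 per tank.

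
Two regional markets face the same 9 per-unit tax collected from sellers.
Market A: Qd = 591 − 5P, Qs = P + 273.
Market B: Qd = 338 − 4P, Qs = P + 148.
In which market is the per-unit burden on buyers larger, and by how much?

Market B, by 0.3.

Market A: pre-tax P* = 53, Q* = 326; post-tax Q = 318.5; per-unit burden on buyers = 1.5.
Market B: pre-tax P* = 38, Q* = 186; post-tax Q = 178.8; per-unit burden on buyers = 1.8.
Difference: 1.5 vs 1.8 → market B is larger by 0.3.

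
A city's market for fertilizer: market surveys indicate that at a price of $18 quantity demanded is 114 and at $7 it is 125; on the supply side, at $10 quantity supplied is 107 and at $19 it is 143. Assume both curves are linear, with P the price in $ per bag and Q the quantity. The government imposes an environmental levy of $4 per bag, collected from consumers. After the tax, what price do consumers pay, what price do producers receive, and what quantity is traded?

Demand slope: (125 − 114)/(7 − 18) = -1, so Qd = 132 − P.
Supply slope: (143 − 107)/(19 − 10) = 4, so Qs = 4P + 67.
Before the tax: set 132 − P = 4P + 67 → P* = $13, Q* = 119.
With the tax collected from consumers, demand (in seller-price terms) shifts: Qd = 132 − (P + 4).
New equilibrium: consumers pay $16.2, producers receive $12.2, Q = 115.8. (Wedge: Pb − Ps = 4.)

Consumers pay $16.2; producers receive $12.2; quantity = 115.8.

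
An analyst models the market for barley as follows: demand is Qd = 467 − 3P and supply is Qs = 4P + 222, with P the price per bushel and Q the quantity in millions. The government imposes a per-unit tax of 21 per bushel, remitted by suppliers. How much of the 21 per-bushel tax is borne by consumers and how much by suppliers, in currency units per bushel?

Consumers bear 12 per bushel; suppliers bear 9 per bushel.

Without the tax, 467 − 3P = 4P + 222 gives 7P = 245, so P* = 35 and Q* = 362.
With the tax collected from suppliers, supply shifts: Qs = 4(P − 21) + 222.
Solving gives Q = 326 with consumers paying 47 and suppliers receiving 26 (the 21 wedge).
Burden on consumers: 12; on suppliers: 9. (They sum to 21.)
The less price-elastic side of the market bears the larger share of a per-unit tax.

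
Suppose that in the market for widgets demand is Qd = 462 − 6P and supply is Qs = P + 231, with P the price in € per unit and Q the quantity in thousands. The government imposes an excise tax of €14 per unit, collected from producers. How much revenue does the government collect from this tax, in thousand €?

Tax revenue = €3528 thousand.

Before the tax: set 462 − 6P = P + 231 → P* = €33, Q* = 264.
With the tax collected from producers, supply shifts: Qs = (P − 14) + 231.
Solving gives Q = 252 with consumers paying €35 and producers receiving €21 (the €14 wedge).
Revenue = t · Q = 14 · 252 = €3528.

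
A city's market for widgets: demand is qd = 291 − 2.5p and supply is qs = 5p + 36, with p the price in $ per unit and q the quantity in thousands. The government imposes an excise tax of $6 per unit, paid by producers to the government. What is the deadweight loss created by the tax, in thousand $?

Without the tax, 291 − 2.5p = 5p + 36 gives 7.5p = 255, so p* = $34 and q* = 206.
With the tax collected from producers, supply shifts: qs = 5(p − 6) + 36.
New equilibrium: consumers pay $38, producers receive $32, q = 196. (Wedge: pb − ps = 6.)
Quantity falls by |ΔQ| = |206 − 196| = 10.
DWL = ½ · t · |ΔQ| = ½ · 6 · 10 = $30.

Deadweight loss = $30 thousand.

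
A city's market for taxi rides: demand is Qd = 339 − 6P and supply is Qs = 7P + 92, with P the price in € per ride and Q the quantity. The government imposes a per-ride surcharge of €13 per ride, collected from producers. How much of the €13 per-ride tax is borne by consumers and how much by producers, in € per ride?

Consumers bear €7 per ride; producers bear €6 per ride.

Before the tax: set 339 − 6P = 7P + 92 → P* = €19, Q* = 225.
With the tax collected from producers, supply shifts: Qs = 7(P − 13) + 92.
New equilibrium: consumers pay €26, producers receive €13, Q = 183. (Wedge: Pb − Ps = 13.)
Burden on consumers: €7; on producers: €6. (They sum to €13.)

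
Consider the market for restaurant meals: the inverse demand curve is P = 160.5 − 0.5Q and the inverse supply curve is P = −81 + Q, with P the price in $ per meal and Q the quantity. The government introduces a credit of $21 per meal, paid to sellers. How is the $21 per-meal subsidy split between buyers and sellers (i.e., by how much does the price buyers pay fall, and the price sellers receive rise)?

Inverting to Q(P) form: Qd = 321 − 2P; Qs = P + 81.
Before the subsidy: set 321 − 2P = P + 81 → P* = $80, Q* = 161.
With a per-unit subsidy paid to sellers, each receives P + 21 per unit sold, so supply becomes Qs = (P + 21) + 81.
New equilibrium: buyers pay $73, sellers receive $94, Q = 175. (Wedge: Pb − Ps = −21.)
Gain to buyers: $7; to sellers: $14. (They sum to $21.)

Buyers gain $7 per meal; sellers gain $14 per meal.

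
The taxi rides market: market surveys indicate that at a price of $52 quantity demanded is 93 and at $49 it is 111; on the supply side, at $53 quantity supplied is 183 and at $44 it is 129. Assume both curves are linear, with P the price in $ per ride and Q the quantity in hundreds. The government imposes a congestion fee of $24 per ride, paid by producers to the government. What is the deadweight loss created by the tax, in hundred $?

Demand slope: (111 − 93)/(49 − 52) = -6, so Qd = 405 − 6P.
Supply slope: (129 − 183)/(44 − 53) = 6, so Qs = 6P − 135.
Before the tax: set 405 − 6P = 6P − 135 → P* = $45, Q* = 135.
With the tax collected from producers, supply shifts: Qs = 6(P − 24) − 135.
New equilibrium: buyers pay $57, producers receive $33, Q = 63. (Wedge: Pb − Ps = 24.)
Quantity falls by |ΔQ| = |135 − 63| = 72.
DWL = ½ · t · |ΔQ| = ½ · 24 · 72 = $864.

Deadweight loss = $864 hundred.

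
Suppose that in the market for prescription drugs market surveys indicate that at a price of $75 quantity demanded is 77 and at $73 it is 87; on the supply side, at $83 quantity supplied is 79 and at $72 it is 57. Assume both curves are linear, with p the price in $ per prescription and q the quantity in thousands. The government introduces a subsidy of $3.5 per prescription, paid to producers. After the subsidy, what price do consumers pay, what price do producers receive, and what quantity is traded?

Consumers pay $76; producers receive $79.5; quantity = 72.

Demand slope: (87 − 77)/(73 − 75) = -5, so qd = 452 − 5p.
Supply slope: (57 − 79)/(72 − 83) = 2, so qs = 2p − 87.
Without the subsidy, 452 − 5p = 2p − 87 gives 7p = 539, so p* = $77 and q* = 67.
With a per-unit subsidy paid to producers, each receives p + 3.5 per unit sold, so supply becomes qs = 2(p + 3.5) − 87.
New equilibrium: consumers pay $76, producers receive $79.5, q = 72. (Wedge: pb − ps = −3.5.)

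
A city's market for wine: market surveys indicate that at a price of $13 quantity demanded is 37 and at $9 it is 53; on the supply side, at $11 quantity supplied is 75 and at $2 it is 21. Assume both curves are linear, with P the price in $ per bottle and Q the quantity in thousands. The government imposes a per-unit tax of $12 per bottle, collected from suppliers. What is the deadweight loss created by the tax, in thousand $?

Demand slope: (53 − 37)/(9 − 13) = -4, so Qd = 89 − 4P.
Supply slope: (21 − 75)/(2 − 11) = 6, so Qs = 6P + 9.
Without the tax, 89 − 4P = 6P + 9 gives 10P = 80, so P* = $8 and Q* = 57.
With the tax collected from suppliers, supply shifts: Qs = 6(P − 12) + 9.
Solving gives Q = 28.2 with consumers paying $15.2 and suppliers receiving $3.2 (the $12 wedge).
Quantity falls by |ΔQ| = |57 − 28.2| = 28.8.
DWL = ½ · t · |ΔQ| = ½ · 12 · 28.8 = $172.8.

Deadweight loss = $172.8 thousand.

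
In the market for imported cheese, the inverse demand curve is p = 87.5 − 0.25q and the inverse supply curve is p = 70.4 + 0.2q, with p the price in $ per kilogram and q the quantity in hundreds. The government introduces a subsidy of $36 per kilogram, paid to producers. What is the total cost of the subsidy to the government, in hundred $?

Inverting to q(p) form: qd = 350 − 4p; qs = 5p − 352.
Before the subsidy: set 350 − 4p = 5p − 352 → p* = $78, q* = 38.
With a per-unit subsidy paid to producers, each receives p + 36 per unit sold, so supply becomes qs = 5(p + 36) − 352.
New equilibrium: buyers pay $58, producers receive $94, q = 118. (Wedge: pb − ps = −36.)
Outlay = t · Q = 36 · 118 = $4248.

Government outlay = $4248 hundred.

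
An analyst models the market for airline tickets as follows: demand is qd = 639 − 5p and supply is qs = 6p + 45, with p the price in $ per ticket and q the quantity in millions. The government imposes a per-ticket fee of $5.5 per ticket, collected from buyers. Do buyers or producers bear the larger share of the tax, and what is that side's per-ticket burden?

Before the tax: set 639 − 5p = 6p + 45 → p* = $54, q* = 369.
With the tax collected from buyers, demand (in seller-price terms) shifts: qd = 639 − 5(p + 5.5).
New equilibrium: buyers pay $57, producers receive $51.5, q = 354. (Wedge: pb − ps = 5.5.)
Per-ticket burden: buyers $3, producers $2.5.
Buyers take the larger share because demand is less price-elastic here (demand slope 5 vs supply slope 6).
The less price-elastic side of the market bears the larger share of a per-unit tax.

Buyers bear the larger share: $3 per ticket.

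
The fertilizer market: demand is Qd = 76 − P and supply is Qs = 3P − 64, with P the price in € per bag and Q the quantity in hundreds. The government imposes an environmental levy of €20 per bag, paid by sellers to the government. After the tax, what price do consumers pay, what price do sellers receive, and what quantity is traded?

Without the tax, 76 − P = 3P − 64 gives 4P = 140, so P* = €35 and Q* = 41.
With the tax collected from sellers, supply shifts: Qs = 3(P − 20) − 64.
New equilibrium: consumers pay €50, sellers receive €30, Q = 26. (Wedge: Pb − Ps = 20.)
The less price-elastic side of the market bears the larger share of a per-unit tax.

Consumers pay €50; sellers receive €30; quantity = 26.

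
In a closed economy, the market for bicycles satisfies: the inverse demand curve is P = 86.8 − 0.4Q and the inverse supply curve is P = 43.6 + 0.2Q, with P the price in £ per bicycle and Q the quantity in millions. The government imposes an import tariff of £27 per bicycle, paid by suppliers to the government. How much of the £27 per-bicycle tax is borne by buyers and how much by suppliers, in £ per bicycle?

Buyers bear £18 per bicycle; suppliers bear £9 per bicycle.

Inverting to Q(P) form: Qd = 217 − 2.5P; Qs = 5P − 218.
Without the tax, 217 − 2.5P = 5P − 218 gives 7.5P = 435, so P* = £58 and Q* = 72.
With the tax collected from suppliers, supply shifts: Qs = 5(P − 27) − 218.
Solving gives Q = 27 with buyers paying £76 and suppliers receiving £49 (the £27 wedge).
Burden on buyers: £18; on suppliers: £9. (They sum to £27.)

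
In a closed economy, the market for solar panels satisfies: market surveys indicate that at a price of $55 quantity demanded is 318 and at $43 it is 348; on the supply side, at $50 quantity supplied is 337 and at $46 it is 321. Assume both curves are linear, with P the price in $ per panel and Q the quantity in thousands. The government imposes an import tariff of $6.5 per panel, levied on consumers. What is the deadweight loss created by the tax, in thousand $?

Deadweight loss = $32.5 thousand.

Demand slope: (348 − 318)/(43 − 55) = -2.5, so Qd = 455.5 − 2.5P.
Supply slope: (321 − 337)/(46 − 50) = 4, so Qs = 4P + 137.
Without the tax, 455.5 − 2.5P = 4P + 137 gives 6.5P = 318.5, so P* = $49 and Q* = 333.
With the tax collected from consumers, demand (in seller-price terms) shifts: Qd = 455.5 − 2.5(P + 6.5).
Solving gives Q = 323 with consumers paying $53 and sellers receiving $46.5 (the $6.5 wedge).
Quantity falls by |ΔQ| = |333 − 323| = 10.
DWL = ½ · t · |ΔQ| = ½ · 6.5 · 10 = $32.5.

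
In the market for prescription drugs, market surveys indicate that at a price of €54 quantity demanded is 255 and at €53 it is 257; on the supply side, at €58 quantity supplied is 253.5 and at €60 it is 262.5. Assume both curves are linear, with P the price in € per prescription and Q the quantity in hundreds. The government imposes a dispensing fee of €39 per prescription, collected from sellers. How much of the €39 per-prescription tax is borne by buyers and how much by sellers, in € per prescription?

Demand slope: (257 − 255)/(53 − 54) = -2, so Qd = 363 − 2P.
Supply slope: (262.5 − 253.5)/(60 − 58) = 4.5, so Qs = 4.5P − 7.5.
Without the tax, 363 − 2P = 4.5P − 7.5 gives 6.5P = 370.5, so P* = €57 and Q* = 249.
With the tax collected from sellers, supply shifts: Qs = 4.5(P − 39) − 7.5.
Solving gives Q = 195 with buyers paying €84 and sellers receiving €45 (the €39 wedge).
Burden on buyers: €27; on sellers: €12. (They sum to €39.)
The less price-elastic side of the market bears the larger share of a per-unit tax.

Buyers bear €27 per prescription; sellers bear €12 per prescription.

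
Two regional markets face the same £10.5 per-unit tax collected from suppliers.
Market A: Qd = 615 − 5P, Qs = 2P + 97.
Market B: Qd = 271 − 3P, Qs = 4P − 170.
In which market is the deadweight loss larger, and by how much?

Market B, by £15.75.

Market A: pre-tax P* = £74, Q* = 245; post-tax Q = 230; deadweight loss = £78.75.
Market B: pre-tax P* = £63, Q* = 82; post-tax Q = 64; deadweight loss = £94.5.
Difference: £78.75 vs £94.5 → market B is larger by £15.75.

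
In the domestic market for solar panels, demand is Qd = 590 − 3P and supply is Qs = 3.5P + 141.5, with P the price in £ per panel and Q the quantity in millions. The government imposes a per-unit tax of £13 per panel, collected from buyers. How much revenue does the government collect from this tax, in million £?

Without the tax, 590 − 3P = 3.5P + 141.5 gives 6.5P = 448.5, so P* = £69 and Q* = 383.
With the tax collected from buyers, demand (in seller-price terms) shifts: Qd = 590 − 3(P + 13).
Solving gives Q = 362 with buyers paying £76 and producers receiving £63 (the £13 wedge).
Revenue = t · Q = 13 · 362 = £4706.

Tax revenue = £4706 million.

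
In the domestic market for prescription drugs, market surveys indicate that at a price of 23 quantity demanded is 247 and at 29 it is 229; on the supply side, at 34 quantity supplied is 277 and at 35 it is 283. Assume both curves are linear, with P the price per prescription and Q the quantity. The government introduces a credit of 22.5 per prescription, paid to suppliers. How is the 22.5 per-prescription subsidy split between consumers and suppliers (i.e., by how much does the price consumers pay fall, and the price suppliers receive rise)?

Consumers gain 15 per prescription; suppliers gain 7.5 per prescription.

Demand slope: (229 − 247)/(29 − 23) = -3, so Qd = 316 − 3P.
Supply slope: (283 − 277)/(35 − 34) = 6, so Qs = 6P + 73.
Without the subsidy, 316 − 3P = 6P + 73 gives 9P = 243, so P* = 27 and Q* = 235.
With a per-unit subsidy paid to suppliers, each receives P + 22.5 per unit sold, so supply becomes Qs = 6(P + 22.5) + 73.
New equilibrium: consumers pay 12, suppliers receive 34.5, Q = 280. (Wedge: Pb − Ps = −22.5.)
Gain to consumers: 15; to suppliers: 7.5. (They sum to 22.5.)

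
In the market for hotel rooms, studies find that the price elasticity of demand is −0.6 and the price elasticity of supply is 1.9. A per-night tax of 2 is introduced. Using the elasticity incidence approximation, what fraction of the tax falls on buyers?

Incidence ratio: buyers' share ≈ εs / (εs + |εd|) = 1.9 / (1.9 + 0.6) = 0.76.
Supply is the more elastic side, so buyers bear the larger share.

Buyers' share ≈ 0.76.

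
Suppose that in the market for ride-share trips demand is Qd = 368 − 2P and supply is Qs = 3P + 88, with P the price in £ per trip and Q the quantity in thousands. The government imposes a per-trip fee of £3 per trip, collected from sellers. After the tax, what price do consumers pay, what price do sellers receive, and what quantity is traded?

Consumers pay £57.8; sellers receive £54.8; quantity = 252.4.

Without the tax, 368 − 2P = 3P + 88 gives 5P = 280, so P* = £56 and Q* = 256.
With the tax collected from sellers, supply shifts: Qs = 3(P − 3) + 88.
Solving gives Q = 252.4 with consumers paying £57.8 and sellers receiving £54.8 (the £3 wedge).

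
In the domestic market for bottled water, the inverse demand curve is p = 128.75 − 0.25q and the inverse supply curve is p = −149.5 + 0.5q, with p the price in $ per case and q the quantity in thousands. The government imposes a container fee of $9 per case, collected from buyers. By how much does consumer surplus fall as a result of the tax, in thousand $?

Rewrite in direct form: qd = 515 − 4p and qs = 2p + 299.
Without the tax, 515 − 4p = 2p + 299 gives 6p = 216, so p* = $36 and q* = 371.
With the tax collected from buyers, demand (in seller-price terms) shifts: qd = 515 − 4(p + 9).
Solving gives q = 359 with buyers paying $39 and suppliers receiving $30 (the $9 wedge).
ΔCS is the trapezoid between Q = 359 and Q = 371 of height $3: ½ · (371 + 359) · 3 = $1095.

Consumer surplus falls by $1095 thousand.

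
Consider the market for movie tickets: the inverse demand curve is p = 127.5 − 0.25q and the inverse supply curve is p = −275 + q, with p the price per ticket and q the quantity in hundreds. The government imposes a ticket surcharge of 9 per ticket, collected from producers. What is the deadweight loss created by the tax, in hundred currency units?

Rewrite in direct form: qd = 510 − 4p and qs = p + 275.
Without the tax, 510 − 4p = p + 275 gives 5p = 235, so p* = 47 and q* = 322.
With the tax collected from producers, supply shifts: qs = (p − 9) + 275.
Solving gives q = 314.8 with consumers paying 48.8 and producers receiving 39.8 (the 9 wedge).
Quantity falls by |ΔQ| = |322 − 314.8| = 7.2.
DWL = ½ · t · |ΔQ| = ½ · 9 · 7.2 = 32.4.

Deadweight loss = 32.4 hundred.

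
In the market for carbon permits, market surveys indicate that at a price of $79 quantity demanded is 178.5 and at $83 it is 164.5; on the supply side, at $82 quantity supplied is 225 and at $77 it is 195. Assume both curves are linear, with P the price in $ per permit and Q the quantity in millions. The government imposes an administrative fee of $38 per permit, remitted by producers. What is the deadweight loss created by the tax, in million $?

Deadweight loss = $1596 million.

Demand slope: (164.5 − 178.5)/(83 − 79) = -3.5, so Qd = 455 − 3.5P.
Supply slope: (195 − 225)/(77 − 82) = 6, so Qs = 6P − 267.
Without the tax, 455 − 3.5P = 6P − 267 gives 9.5P = 722, so P* = $76 and Q* = 189.
With the tax collected from producers, supply shifts: Qs = 6(P − 38) − 267.
Solving gives Q = 105 with buyers paying $100 and producers receiving $62 (the $38 wedge).
Quantity falls by |ΔQ| = |189 − 105| = 84.
DWL = ½ · t · |ΔQ| = ½ · 38 · 84 = $1596.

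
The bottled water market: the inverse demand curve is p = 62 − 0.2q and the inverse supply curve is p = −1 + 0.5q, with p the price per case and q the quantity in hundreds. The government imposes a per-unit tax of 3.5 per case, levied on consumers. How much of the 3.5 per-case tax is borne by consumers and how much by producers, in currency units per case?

Consumers bear 1 per case; producers bear 2.5 per case.

Rewrite in direct form: qd = 310 − 5p and qs = 2p + 2.
Before the tax: set 310 − 5p = 2p + 2 → p* = 44, q* = 90.
With the tax collected from consumers, demand (in seller-price terms) shifts: qd = 310 − 5(p + 3.5).
Solving gives q = 85 with consumers paying 45 and producers receiving 41.5 (the 3.5 wedge).
Burden on consumers: 1; on producers: 2.5. (They sum to 3.5.)
The less price-elastic side of the market bears the larger share of a per-unit tax.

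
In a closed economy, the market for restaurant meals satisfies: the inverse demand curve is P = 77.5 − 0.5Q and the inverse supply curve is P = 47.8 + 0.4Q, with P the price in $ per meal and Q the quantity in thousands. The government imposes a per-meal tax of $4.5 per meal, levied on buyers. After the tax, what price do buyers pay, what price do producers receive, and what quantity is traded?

Rewrite in direct form: Qd = 155 − 2P and Qs = 2.5P − 119.5.
Without the tax, 155 − 2P = 2.5P − 119.5 gives 4.5P = 274.5, so P* = $61 and Q* = 33.
With the tax collected from buyers, demand (in seller-price terms) shifts: Qd = 155 − 2(P + 4.5).
Solving gives Q = 28 with buyers paying $63.5 and producers receiving $59 (the $4.5 wedge).

Buyers pay $63.5; producers receive $59; quantity = 28.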